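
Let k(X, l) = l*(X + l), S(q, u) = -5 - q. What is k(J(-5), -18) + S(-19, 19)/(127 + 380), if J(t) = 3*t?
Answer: 301172/507 ≈ 594.03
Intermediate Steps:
k(J(-5), -18) + S(-19, 19)/(127 + 380) = -18*(3*(-5) - 18) + (-5 - 1*(-19))/(127 + 380) = -18*(-15 - 18) + (-5 + 19)/507 = -18*(-33) + (1/507)*14 = 594 + 14/507 = 301172/507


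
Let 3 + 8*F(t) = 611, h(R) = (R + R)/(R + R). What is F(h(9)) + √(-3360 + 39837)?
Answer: 76 + 3*√4053 ≈ 266.99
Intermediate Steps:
h(R) = 1 (h(R) = (2*R)/((2*R)) = (2*R)*(1/(2*R)) = 1)
F(t) = 76 (F(t) = -3/8 + (⅛)*611 = -3/8 + 611/8 = 76)
F(h(9)) + √(-3360 + 39837) = 76 + √(-3360 + 39837) = 76 + √36477 = 76 + 3*√4053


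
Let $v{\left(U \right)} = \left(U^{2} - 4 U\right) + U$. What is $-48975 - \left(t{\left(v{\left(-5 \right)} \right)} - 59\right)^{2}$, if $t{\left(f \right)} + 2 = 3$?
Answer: $-52339$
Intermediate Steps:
$v{\left(U \right)} = U^{2} - 3 U$
$t{\left(f \right)} = 1$ ($t{\left(f \right)} = -2 + 3 = 1$)
$-48975 - \left(t{\left(v{\left(-5 \right)} \right)} - 59\right)^{2} = -48975 - \left(1 - 59\right)^{2} = -48975 - \left(-58\right)^{2} = -48975 - 3364 = -52339$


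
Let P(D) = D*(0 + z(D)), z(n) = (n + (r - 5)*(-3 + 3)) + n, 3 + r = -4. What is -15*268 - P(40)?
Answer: -7220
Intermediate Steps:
r = -7 (r = -3 - 4 = -7)
z(n) = 2*n (z(n) = (n + (-7 - 5)*(-3 + 3)) + n = (n - 12*0) + n = (n + 0) + n = n + n = 2*n)
P(D) = 2*D² (P(D) = D*(0 + 2*D) = D*(2*D) = 2*D²)
-15*268 - P(40) = -15*268 - 2*40² = -4020 - 2*1600 = -4020 - 1*3200 = -4020 - 3200 = -7220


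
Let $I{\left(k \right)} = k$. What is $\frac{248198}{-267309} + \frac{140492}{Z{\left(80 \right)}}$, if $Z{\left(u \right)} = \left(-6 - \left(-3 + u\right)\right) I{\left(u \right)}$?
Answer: $- \frac{9800702687}{443732940} \approx -22.087$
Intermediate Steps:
$Z{\left(u \right)} = u \left(-3 - u\right)$ ($Z{\left(u \right)} = \left(-6 - \left(-3 + u\right)\right) u = \left(-3 - u\right) u = u \left(-3 - u\right)$)
$\frac{248198}{-267309} + \frac{140492}{Z{\left(80 \right)}} = \frac{248198}{-267309} + \frac{140492}{\left(-1\right) 80 \left(3 + 80\right)} = 248198 \left(- \frac{1}{267309}\right) + \frac{140492}{\left(-1\right) 80 \cdot 83} = - \frac{248198}{267309} + \frac{140492}{-6640} = - \frac{248198}{267309} + 140492 \left(- \frac{1}{6640}\right) = - \frac{248198}{267309} - \frac{35123}{1660} = - \frac{9800702687}{443732940}$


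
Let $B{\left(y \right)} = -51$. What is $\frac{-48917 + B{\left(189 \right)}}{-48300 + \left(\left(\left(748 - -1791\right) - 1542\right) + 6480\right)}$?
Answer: $\frac{48968}{40823} \approx 1.1995$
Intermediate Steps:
$\frac{-48917 + B{\left(189 \right)}}{-48300 + \left(\left(\left(748 - -1791\right) - 1542\right) + 6480\right)} = \frac{-48917 - 51}{-48300 + \left(\left(\left(748 - -1791\right) - 1542\right) + 6480\right)} = - \frac{48968}{-48300 + \left(\left(\left(748 + 1791\right) - 1542\right) + 6480\right)} = - \frac{48968}{-48300 + \left(\left(2539 - 1542\right) + 6480\right)} = - \frac{48968}{-48300 + \left(997 + 6480\right)} = - \frac{48968}{-48300 + 7477} = - \frac{48968}{-40823} = \left(-48968\right) \left(- \frac{1}{40823}\right) = \frac{48968}{40823}$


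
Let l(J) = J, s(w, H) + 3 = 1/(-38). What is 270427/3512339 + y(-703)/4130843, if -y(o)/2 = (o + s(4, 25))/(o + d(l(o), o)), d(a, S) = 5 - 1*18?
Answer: 15196818260846413/197379360900054308 ≈ 0.076993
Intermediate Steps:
s(w, H) = -115/38 (s(w, H) = -3 + 1/(-38) = -3 - 1/38 = -115/38)
d(a, S) = -13 (d(a, S) = 5 - 18 = -13)
y(o) = -2*(-115/38 + o)/(-13 + o) (y(o) = -2*(o - 115/38)/(o - 13) = -2*(-115/38 + o)/(-13 + o))
270427/3512339 + y(-703)/4130843 = 270427/3512339 + ((115 - 38*(-703))/(19*(-13 - 703)))/4130843 = 270427*(1/3512339) + ((1/19)*(115 + 26714)/(-716))*(1/4130843) = 270427/3512339 + ((1/19)*(-1/716)*26829)*(1/4130843) = 270427/3512339 - 26829/13604*1/4130843 = 270427/3512339 - 26829/56195988172 = 15196818260846413/197379360900054308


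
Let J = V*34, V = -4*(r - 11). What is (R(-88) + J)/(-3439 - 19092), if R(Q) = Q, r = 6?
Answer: -592/22531 ≈ -0.026275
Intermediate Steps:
V = 20 (V = -4*(6 - 11) = -4*(-5) = 20)
J = 680 (J = 20*34 = 680)
(R(-88) + J)/(-3439 - 19092) = (-88 + 680)/(-3439 - 19092) = 592/(-22531) = 592*(-1/22531) = -592/22531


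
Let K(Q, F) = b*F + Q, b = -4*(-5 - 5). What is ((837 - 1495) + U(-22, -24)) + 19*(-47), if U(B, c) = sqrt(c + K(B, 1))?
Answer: -1551 + I*sqrt(6) ≈ -1551.0 + 2.4495*I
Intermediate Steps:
b = 40 (b = -4*(-10) = 40)
K(Q, F) = Q + 40*F (K(Q, F) = 40*F + Q = Q + 40*F)
U(B, c) = sqrt(40 + B + c) (U(B, c) = sqrt(c + (B + 40*1)) = sqrt(c + (B + 40)) = sqrt(c + (40 + B)) = sqrt(40 + B + c))
((837 - 1495) + U(-22, -24)) + 19*(-47) = ((837 - 1495) + sqrt(40 - 22 - 24)) + 19*(-47) = (-658 + sqrt(-6)) - 893 = (-658 + I*sqrt(6)) - 893 = -1551 + I*sqrt(6)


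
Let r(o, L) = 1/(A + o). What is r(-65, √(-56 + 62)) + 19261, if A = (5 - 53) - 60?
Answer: 3332152/173 ≈ 19261.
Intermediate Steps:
A = -108 (A = -48 - 60 = -108)
r(o, L) = 1/(-108 + o)
r(-65, √(-56 + 62)) + 19261 = 1/(-108 - 65) + 19261 = 1/(-173) + 19261 = -1/173 + 19261 = 3332152/173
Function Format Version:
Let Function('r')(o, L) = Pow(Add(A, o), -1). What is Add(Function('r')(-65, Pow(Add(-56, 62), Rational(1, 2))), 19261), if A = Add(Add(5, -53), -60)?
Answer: Rational(3332152, 173) ≈ 19261.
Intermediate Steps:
A = -108 (A = Add(-48, -60) = -108)
Function('r')(o, L) = Pow(Add(-108, o), -1)
Add(Function('r')(-65, Pow(Add(-56, 62), Rational(1, 2))), 19261) = Add(Pow(Add(-108, -65), -1), 19261) = Add(Pow(-173, -1), 19261) = Add(Rational(-1, 173), 19261) = Rational(3332152, 173)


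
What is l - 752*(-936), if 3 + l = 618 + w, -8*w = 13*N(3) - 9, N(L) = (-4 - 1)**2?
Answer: 1408895/2 ≈ 7.0445e+5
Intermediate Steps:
N(L) = 25 (N(L) = (-5)**2 = 25)
w = -79/2 (w = -(13*25 - 9)/8 = -(325 - 9)/8 = -1/8*316 = -79/2 ≈ -39.500)
l = 1151/2 (l = -3 + (618 - 79/2) = -3 + 1157/2 = 1151/2 ≈ 575.50)
l - 752*(-936) = 1151/2 - 752*(-936) = 1151/2 + 703872 = 1408895/2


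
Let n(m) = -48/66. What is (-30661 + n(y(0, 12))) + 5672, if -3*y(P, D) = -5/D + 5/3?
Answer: -274887/11 ≈ -24990.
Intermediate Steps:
y(P, D) = -5/9 + 5/(3*D) (y(P, D) = -(-5/D + 5/3)/3 = -(5/3 - 5/D)/3 = -5/9 + 5/(3*D))
n(m) = -8/11 (n(m) = -48*1/66 = -8/11)
(-30661 + n(y(0, 12))) + 5672 = (-30661 - 8/11) + 5672 = -337279/11 + 5672 = -274887/11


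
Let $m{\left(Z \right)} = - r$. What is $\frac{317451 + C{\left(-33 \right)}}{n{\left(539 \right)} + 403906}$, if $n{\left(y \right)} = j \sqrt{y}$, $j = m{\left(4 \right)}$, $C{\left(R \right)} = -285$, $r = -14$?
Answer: $\frac{32026312599}{40784987798} - \frac{7770567 \sqrt{11}}{40784987798} \approx 0.78462$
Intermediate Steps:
$m{\left(Z \right)} = 14$ ($m{\left(Z \right)} = \left(-1\right) \left(-14\right) = 14$)
$j = 14$
$n{\left(y \right)} = 14 \sqrt{y}$
$\frac{317451 + C{\left(-33 \right)}}{n{\left(539 \right)} + 403906} = \frac{317451 - 285}{14 \sqrt{539} + 403906} = \frac{317166}{14 \cdot 7 \sqrt{11} + 403906} = \frac{317166}{98 \sqrt{11} + 403906} = \frac{317166}{403906 + 98 \sqrt{11}}$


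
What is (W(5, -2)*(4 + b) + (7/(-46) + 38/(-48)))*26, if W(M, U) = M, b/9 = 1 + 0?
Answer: 459667/276 ≈ 1665.5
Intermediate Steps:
b = 9 (b = 9*(1 + 0) = 9*1 = 9)
(W(5, -2)*(4 + b) + (7/(-46) + 38/(-48)))*26 = (5*(4 + 9) + (7/(-46) + 38/(-48)))*26 = (5*13 + (7*(-1/46) + 38*(-1/48)))*26 = (65 + (-7/46 - 19/24))*26 = (65 - 521/552)*26 = (35359/552)*26 = 459667/276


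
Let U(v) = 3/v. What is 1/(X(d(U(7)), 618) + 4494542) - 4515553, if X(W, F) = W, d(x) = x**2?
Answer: -994471828614502/220232567 ≈ -4.5156e+6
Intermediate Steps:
1/(X(d(U(7)), 618) + 4494542) - 4515553 = 1/((3/7)**2 + 4494542) - 4515553 = 1/(9/49 + 4494542) - 4515553 = 1/(220232567/49) - 4515553 = 49/220232567 - 4515553 = -994471828614502/220232567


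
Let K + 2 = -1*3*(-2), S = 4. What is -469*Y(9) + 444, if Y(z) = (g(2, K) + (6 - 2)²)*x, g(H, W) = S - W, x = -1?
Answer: 7948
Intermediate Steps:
K = 4 (K = -2 - 1*3*(-2) = -2 - 3*(-2) = -2 + 6 = 4)
g(H, W) = 4 - W
Y(z) = -16 (Y(z) = ((4 - 1*4) + (6 - 2)²)*(-1) = ((4 - 4) + 4²)*(-1) = (0 + 16)*(-1) = 16*(-1) = -16)
-469*Y(9) + 444 = -469*(-16) + 444 = 7504 + 444 = 7948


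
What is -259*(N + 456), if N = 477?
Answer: -241647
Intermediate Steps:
-259*(N + 456) = -259*(477 + 456) = -259*933 = -241647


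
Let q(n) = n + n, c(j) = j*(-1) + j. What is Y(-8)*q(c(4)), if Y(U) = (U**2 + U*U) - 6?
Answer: 0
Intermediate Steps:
c(j) = 0 (c(j) = -j + j = 0)
q(n) = 2*n
Y(U) = -6 + 2*U**2 (Y(U) = (U**2 + U**2) - 6 = 2*U**2 - 6 = -6 + 2*U**2)
Y(-8)*q(c(4)) = (-6 + 2*(-8)**2)*(2*0) = (-6 + 2*64)*0 = (-6 + 128)*0 = 122*0 = 0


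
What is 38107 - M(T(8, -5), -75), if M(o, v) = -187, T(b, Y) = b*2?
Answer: 38294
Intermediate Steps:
T(b, Y) = 2*b
38107 - M(T(8, -5), -75) = 38107 - 1*(-187) = 38107 + 187 = 38294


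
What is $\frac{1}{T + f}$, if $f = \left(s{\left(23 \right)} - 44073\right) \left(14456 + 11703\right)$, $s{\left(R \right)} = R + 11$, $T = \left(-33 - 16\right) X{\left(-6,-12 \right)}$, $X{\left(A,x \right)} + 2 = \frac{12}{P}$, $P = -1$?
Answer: $- \frac{1}{1152015515} \approx -8.6804 \cdot 10^{-10}$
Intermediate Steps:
$X{\left(A,x \right)} = -14$ ($X{\left(A,x \right)} = -2 + \frac{12}{-1} = -2 + 12 \left(-1\right) = -2 - 12 = -14$)
$T = 686$ ($T = \left(-33 - 16\right) \left(-14\right) = \left(-49\right) \left(-14\right) = 686$)
$s{\left(R \right)} = 11 + R$
$f = -1152016201$ ($f = \left(\left(11 + 23\right) - 44073\right) \left(14456 + 11703\right) = \left(34 - 44073\right) 26159 = \left(-44039\right) 26159 = -1152016201$)
$\frac{1}{T + f} = \frac{1}{686 - 1152016201} = \frac{1}{-1152015515} = - \frac{1}{1152015515}$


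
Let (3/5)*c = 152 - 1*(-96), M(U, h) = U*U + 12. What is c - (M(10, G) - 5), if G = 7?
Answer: 919/3 ≈ 306.33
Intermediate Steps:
M(U, h) = 12 + U² (M(U, h) = U² + 12 = 12 + U²)
c = 1240/3 (c = 5*(152 - 1*(-96))/3 = 5*(152 + 96)/3 = (5/3)*248 = 1240/3 ≈ 413.33)
c - (M(10, G) - 5) = 1240/3 - ((12 + 10²) - 5) = 1240/3 - ((12 + 100) - 5) = 1240/3 - (112 - 5) = 1240/3 - 1*107 = 1240/3 - 107 = 919/3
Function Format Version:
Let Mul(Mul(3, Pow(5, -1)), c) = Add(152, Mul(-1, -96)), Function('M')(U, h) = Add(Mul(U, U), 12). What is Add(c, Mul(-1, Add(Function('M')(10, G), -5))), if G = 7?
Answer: Rational(919, 3) ≈ 306.33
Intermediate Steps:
Function('M')(U, h) = Add(12, Pow(U, 2)) (Function('M')(U, h) = Add(Pow(U, 2), 12) = Add(12, Pow(U, 2)))
c = Rational(1240, 3) (c = Mul(Rational(5, 3), Add(152, Mul(-1, -96))) = Mul(Rational(5, 3), Add(152, 96)) = Mul(Rational(5, 3), 248) = Rational(1240, 3) ≈ 413.33)
Add(c, Mul(-1, Add(Function('M')(10, G), -5))) = Add(Rational(1240, 3), Mul(-1, Add(Add(12, Pow(10, 2)), -5))) = Add(Rational(1240, 3), Mul(-1, Add(Add(12, 100), -5))) = Add(Rational(1240, 3), Mul(-1, Add(112, -5))) = Add(Rational(1240, 3), Mul(-1, 107)) = Add(Rational(1240, 3), -107) = Rational(919, 3)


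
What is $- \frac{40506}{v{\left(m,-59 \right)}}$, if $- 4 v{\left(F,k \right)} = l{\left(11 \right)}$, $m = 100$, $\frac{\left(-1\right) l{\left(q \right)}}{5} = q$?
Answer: $- \frac{162024}{55} \approx -2945.9$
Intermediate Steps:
$l{\left(q \right)} = - 5 q$
$v{\left(F,k \right)} = \frac{55}{4}$ ($v{\left(F,k \right)} = - \frac{\left(-5\right) 11}{4} = \left(- \frac{1}{4}\right) \left(-55\right) = \frac{55}{4}$)
$- \frac{40506}{v{\left(m,-59 \right)}} = - \frac{40506}{\frac{55}{4}} = \left(-40506\right) \frac{4}{55} = - \frac{162024}{55}$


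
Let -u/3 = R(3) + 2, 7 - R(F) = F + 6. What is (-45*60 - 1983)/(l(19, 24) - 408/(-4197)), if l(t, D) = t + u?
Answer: -6551517/26717 ≈ -245.22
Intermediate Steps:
R(F) = 1 - F (R(F) = 7 - (F + 6) = 7 - (6 + F) = 7 + (-6 - F) = 1 - F)
u = 0 (u = -3*((1 - 1*3) + 2) = -3*((1 - 3) + 2) = -3*(-2 + 2) = -3*0 = 0)
l(t, D) = t (l(t, D) = t + 0 = t)
(-45*60 - 1983)/(l(19, 24) - 408/(-4197)) = (-45*60 - 1983)/(19 - 408/(-4197)) = (-2700 - 1983)/(19 - 408*(-1/4197)) = -4683/(19 + 136/1399) = -4683/26717/1399 = -4683*1399/26717 = -6551517/26717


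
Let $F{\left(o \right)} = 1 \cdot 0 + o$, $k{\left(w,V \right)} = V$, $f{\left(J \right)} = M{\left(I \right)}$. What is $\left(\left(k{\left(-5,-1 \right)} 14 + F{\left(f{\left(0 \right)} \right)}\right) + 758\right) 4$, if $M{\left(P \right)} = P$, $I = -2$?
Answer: $2968$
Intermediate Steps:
$f{\left(J \right)} = -2$
$F{\left(o \right)} = o$ ($F{\left(o \right)} = 0 + o = o$)
$\left(\left(k{\left(-5,-1 \right)} 14 + F{\left(f{\left(0 \right)} \right)}\right) + 758\right) 4 = \left(\left(\left(-1\right) 14 - 2\right) + 758\right) 4 = \left(\left(-14 - 2\right) + 758\right) 4 = \left(-16 + 758\right) 4 = 742 \cdot 4 = 2968$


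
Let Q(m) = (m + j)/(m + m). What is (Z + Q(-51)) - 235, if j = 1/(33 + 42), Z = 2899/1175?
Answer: -41713714/179775 ≈ -232.03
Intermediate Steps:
Z = 2899/1175 (Z = 2899*(1/1175) = 2899/1175 ≈ 2.4672)
j = 1/75 ≈ 0.013333
Q(m) = (1/75 + m)/(2*m) (Q(m) = (m + 1/75)/(m + m) = (1/75 + m)/((2*m)) = (1/75 + m)*(1/(2*m)) = (1/75 + m)/(2*m))
(Z + Q(-51)) - 235 = (2899/1175 + (1/150)*(1 + 75*(-51))/(-51)) - 235 = (2899/1175 + (1/150)*(-1/51)*(1 - 3825)) - 235 = (2899/1175 + (1/150)*(-1/51)*(-3824)) - 235 = (2899/1175 + 1912/3825) - 235 = 533411/179775 - 235 = -41713714/179775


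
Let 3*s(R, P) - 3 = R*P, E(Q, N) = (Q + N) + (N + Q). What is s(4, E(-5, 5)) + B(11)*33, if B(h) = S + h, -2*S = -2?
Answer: 397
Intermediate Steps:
S = 1 (S = -1/2*(-2) = 1)
E(Q, N) = 2*N + 2*Q (E(Q, N) = (N + Q) + (N + Q) = 2*N + 2*Q)
s(R, P) = 1 + P*R/3 (s(R, P) = 1 + (R*P)/3 = 1 + (P*R)/3 = 1 + P*R/3)
B(h) = 1 + h
s(4, E(-5, 5)) + B(11)*33 = (1 + (1/3)*(2*5 + 2*(-5))*4) + (1 + 11)*33 = (1 + (1/3)*(10 - 10)*4) + 12*33 = (1 + (1/3)*0*4) + 396 = (1 + 0) + 396 = 1 + 396 = 397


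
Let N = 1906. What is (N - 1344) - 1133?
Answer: -571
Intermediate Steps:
(N - 1344) - 1133 = (1906 - 1344) - 1133 = 562 - 1133 = -571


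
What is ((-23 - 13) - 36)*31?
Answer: -2232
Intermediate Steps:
((-23 - 13) - 36)*31 = (-36 - 36)*31 = -72*31 = -2232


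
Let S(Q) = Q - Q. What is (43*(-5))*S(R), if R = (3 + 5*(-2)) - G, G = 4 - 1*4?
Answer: 0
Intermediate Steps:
G = 0 (G = 4 - 4 = 0)
R = -7 (R = (3 + 5*(-2)) - 1*0 = (3 - 10) + 0 = -7 + 0 = -7)
S(Q) = 0
(43*(-5))*S(R) = (43*(-5))*0 = -215*0 = 0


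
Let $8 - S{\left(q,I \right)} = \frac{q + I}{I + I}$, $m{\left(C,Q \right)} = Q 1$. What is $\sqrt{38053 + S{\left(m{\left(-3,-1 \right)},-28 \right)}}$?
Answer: $\frac{\sqrt{29839418}}{28} \approx 195.09$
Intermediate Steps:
$m{\left(C,Q \right)} = Q$
$S{\left(q,I \right)} = 8 - \frac{I + q}{2 I}$ ($S{\left(q,I \right)} = 8 - \frac{q + I}{I + I} = 8 - \frac{I + q}{2 I}$)
$\sqrt{38053 + S{\left(m{\left(-3,-1 \right)},-28 \right)}} = \sqrt{38053 + \frac{\left(-1\right) \left(-1\right) + 15 \left(-28\right)}{2 \left(-28\right)}} = \sqrt{38053 + \frac{1}{2} \left(- \frac{1}{28}\right) \left(1 - 420\right)} = \sqrt{38053 + \frac{1}{2} \left(- \frac{1}{28}\right) \left(-419\right)} = \sqrt{38053 + \frac{419}{56}} = \sqrt{\frac{2131387}{56}} = \frac{\sqrt{29839418}}{28}$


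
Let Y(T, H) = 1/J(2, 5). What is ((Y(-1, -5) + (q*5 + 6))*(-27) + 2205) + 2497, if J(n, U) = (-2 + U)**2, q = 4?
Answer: 3997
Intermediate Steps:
Y(T, H) = 1/9 (Y(T, H) = 1/((-2 + 5)**2) = 1/(3**2) = 1/9)
((Y(-1, -5) + (q*5 + 6))*(-27) + 2205) + 2497 = ((1/9 + (4*5 + 6))*(-27) + 2205) + 2497 = ((1/9 + (20 + 6))*(-27) + 2205) + 2497 = ((1/9 + 26)*(-27) + 2205) + 2497 = ((235/9)*(-27) + 2205) + 2497 = (-705 + 2205) + 2497 = 1500 + 2497 = 3997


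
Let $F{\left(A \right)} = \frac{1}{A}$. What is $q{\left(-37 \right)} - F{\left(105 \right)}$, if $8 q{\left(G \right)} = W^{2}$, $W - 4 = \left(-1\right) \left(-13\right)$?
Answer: $\frac{30337}{840} \approx 36.115$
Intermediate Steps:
$W = 17$ ($W = 4 - -13 = 4 + 13 = 17$)
$q{\left(G \right)} = \frac{289}{8}$ ($q{\left(G \right)} = \frac{17^{2}}{8} = \frac{1}{8} \cdot 289 = \frac{289}{8}$)
$q{\left(-37 \right)} - F{\left(105 \right)} = \frac{289}{8} - \frac{1}{105} = \frac{30337}{840}$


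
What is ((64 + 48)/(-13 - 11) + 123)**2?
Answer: 126025/9 ≈ 14003.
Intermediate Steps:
((64 + 48)/(-13 - 11) + 123)**2 = (112/(-24) + 123)**2 = (112*(-1/24) + 123)**2 = (-14/3 + 123)**2 = (355/3)**2 = 126025/9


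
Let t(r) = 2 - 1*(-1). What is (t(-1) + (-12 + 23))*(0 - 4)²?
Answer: 224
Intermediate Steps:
t(r) = 3 (t(r) = 2 + 1 = 3)
(t(-1) + (-12 + 23))*(0 - 4)² = (3 + (-12 + 23))*(0 - 4)² = (3 + 11)*(-4)² = 14*16 = 224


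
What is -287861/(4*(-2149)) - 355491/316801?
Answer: 12591264575/389031628 ≈ 32.366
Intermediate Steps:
-287861/(4*(-2149)) - 355491/316801 = -287861/(-8596) - 355491*1/316801 = -287861*(-1/8596) - 355491/316801 = 41123/1228 - 355491/316801 = 12591264575/389031628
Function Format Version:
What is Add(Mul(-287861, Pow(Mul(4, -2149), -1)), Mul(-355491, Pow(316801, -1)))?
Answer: Rational(12591264575, 389031628) ≈ 32.366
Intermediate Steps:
Add(Mul(-287861, Pow(Mul(4, -2149), -1)), Mul(-355491, Pow(316801, -1))) = Add(Mul(-287861, Pow(-8596, -1)), Mul(-355491, Rational(1, 316801))) = Add(Mul(-287861, Rational(-1, 8596)), Rational(-355491, 316801)) = Add(Rational(41123, 1228), Rational(-355491, 316801)) = Rational(12591264575, 389031628)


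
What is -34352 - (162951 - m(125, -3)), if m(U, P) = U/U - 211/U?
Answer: -24662961/125 ≈ -1.9730e+5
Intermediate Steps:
m(U, P) = 1 - 211/U
-34352 - (162951 - m(125, -3)) = -34352 - (162951 - (-211 + 125)/125) = -34352 - (162951 - (-86)/125) = -34352 - (162951 - 1*(-86/125)) = -34352 - (162951 + 86/125) = -34352 - 1*20368961/125 = -34352 - 20368961/125 = -24662961/125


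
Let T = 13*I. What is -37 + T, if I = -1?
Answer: -50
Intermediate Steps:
T = -13 (T = 13*(-1) = -13)
-37 + T = -37 - 13 = -50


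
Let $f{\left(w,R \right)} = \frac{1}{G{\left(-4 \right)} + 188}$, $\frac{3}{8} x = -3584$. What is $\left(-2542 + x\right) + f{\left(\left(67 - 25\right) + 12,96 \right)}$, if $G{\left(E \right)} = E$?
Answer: $- \frac{6678829}{552} \approx -12099.0$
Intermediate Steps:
$x = - \frac{28672}{3}$ ($x = \frac{8}{3} \left(-3584\right) = - \frac{28672}{3} \approx -9557.3$)
$f{\left(w,R \right)} = \frac{1}{184}$ ($f{\left(w,R \right)} = \frac{1}{-4 + 188} = \frac{1}{184}$)
$\left(-2542 + x\right) + f{\left(\left(67 - 25\right) + 12,96 \right)} = \left(-2542 - \frac{28672}{3}\right) + \frac{1}{184} = - \frac{36298}{3} + \frac{1}{184} = - \frac{6678829}{552}$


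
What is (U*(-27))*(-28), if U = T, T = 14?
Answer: 10584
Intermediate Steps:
U = 14
(U*(-27))*(-28) = (14*(-27))*(-28) = -378*(-28) = 10584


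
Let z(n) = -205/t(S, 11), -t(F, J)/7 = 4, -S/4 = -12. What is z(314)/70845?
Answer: 41/396732 ≈ 0.00010334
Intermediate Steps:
S = 48 (S = -4*(-12) = 48)
t(F, J) = -28 (t(F, J) = -7*4 = -28)
z(n) = 205/28 (z(n) = -205/(-28) = -205*(-1/28) = 205/28)
z(314)/70845 = (205/28)/70845 = (205/28)*(1/70845) = 41/396732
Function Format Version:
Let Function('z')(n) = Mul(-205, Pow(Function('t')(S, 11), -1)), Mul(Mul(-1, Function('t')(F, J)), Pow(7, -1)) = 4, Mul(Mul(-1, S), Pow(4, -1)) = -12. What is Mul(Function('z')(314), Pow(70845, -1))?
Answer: Rational(41, 396732) ≈ 0.00010334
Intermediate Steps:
S = 48 (S = Mul(-4, -12) = 48)
Function('t')(F, J) = -28 (Function('t')(F, J) = Mul(-7, 4) = -28)
Function('z')(n) = Rational(205, 28) (Function('z')(n) = Mul(-205, Pow(-28, -1)) = Mul(-205, Rational(-1, 28)) = Rational(205, 28))
Mul(Function('z')(314), Pow(70845, -1)) = Mul(Rational(205, 28), Pow(70845, -1)) = Mul(Rational(205, 28), Rational(1, 70845)) = Rational(41, 396732)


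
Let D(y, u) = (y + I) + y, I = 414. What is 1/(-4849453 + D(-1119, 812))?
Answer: -1/4851277 ≈ -2.0613e-7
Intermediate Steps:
D(y, u) = 414 + 2*y (D(y, u) = (y + 414) + y = (414 + y) + y = 414 + 2*y)
1/(-4849453 + D(-1119, 812)) = 1/(-4849453 + (414 + 2*(-1119))) = 1/(-4849453 + (414 - 2238)) = 1/(-4849453 - 1824) = 1/(-4851277) = -1/4851277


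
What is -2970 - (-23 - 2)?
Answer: -2945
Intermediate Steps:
-2970 - (-23 - 2) = -2970 - 1*(-25) = -2970 + 25 = -2945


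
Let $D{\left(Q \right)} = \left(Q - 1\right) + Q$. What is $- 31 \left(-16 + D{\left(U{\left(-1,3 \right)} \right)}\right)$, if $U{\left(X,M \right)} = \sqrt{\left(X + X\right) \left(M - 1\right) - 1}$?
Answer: $527 - 62 i \sqrt{5} \approx 527.0 - 138.64 i$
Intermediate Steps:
$U{\left(X,M \right)} = \sqrt{-1 + 2 X \left(-1 + M\right)}$ ($U{\left(X,M \right)} = \sqrt{2 X \left(-1 + M\right) - 1} = \sqrt{-1 + 2 X \left(-1 + M\right)}$)
$D{\left(Q \right)} = -1 + 2 Q$ ($D{\left(Q \right)} = \left(-1 + Q\right) + Q = -1 + 2 Q$)
$- 31 \left(-16 + D{\left(U{\left(-1,3 \right)} \right)}\right) = - 31 \left(-16 - \left(1 - 2 \sqrt{-1 - -2 + 2 \cdot 3 \left(-1\right)}\right)\right) = - 31 \left(-16 - \left(1 - 2 \sqrt{-1 + 2 - 6}\right)\right) = - 31 \left(-16 - \left(1 - 2 \sqrt{-5}\right)\right) = - 31 \left(-16 - \left(1 - 2 i \sqrt{5}\right)\right) = - 31 \left(-17 + 2 i \sqrt{5}\right) = 527 - 62 i \sqrt{5}$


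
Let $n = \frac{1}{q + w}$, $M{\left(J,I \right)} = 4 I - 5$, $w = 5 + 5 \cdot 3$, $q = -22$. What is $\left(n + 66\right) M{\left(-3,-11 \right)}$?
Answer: $- \frac{6419}{2} \approx -3209.5$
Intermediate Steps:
$w = 20$ ($w = 5 + 15 = 20$)
$M{\left(J,I \right)} = -5 + 4 I$
$n = - \frac{1}{2}$ ($n = \frac{1}{-22 + 20} = \frac{1}{-2} = - \frac{1}{2} \approx -0.5$)
$\left(n + 66\right) M{\left(-3,-11 \right)} = \left(- \frac{1}{2} + 66\right) \left(-5 + 4 \left(-11\right)\right) = \frac{131 \left(-5 - 44\right)}{2} = \frac{131}{2} \left(-49\right) = - \frac{6419}{2}$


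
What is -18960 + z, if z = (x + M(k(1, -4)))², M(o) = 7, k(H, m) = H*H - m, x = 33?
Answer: -17360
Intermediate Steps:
k(H, m) = H² - m
z = 1600 (z = (33 + 7)² = 40² = 1600)
-18960 + z = -18960 + 1600 = -17360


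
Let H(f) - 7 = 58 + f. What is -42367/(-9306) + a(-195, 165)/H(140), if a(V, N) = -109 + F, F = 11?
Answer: 7773247/1907730 ≈ 4.0746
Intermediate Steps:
a(V, N) = -98 (a(V, N) = -109 + 11 = -98)
H(f) = 65 + f (H(f) = 7 + (58 + f) = 65 + f)
-42367/(-9306) + a(-195, 165)/H(140) = -42367/(-9306) - 98/(65 + 140) = -42367*(-1/9306) - 98/205 = 42367/9306 - 98*1/205 = 42367/9306 - 98/205 = 7773247/1907730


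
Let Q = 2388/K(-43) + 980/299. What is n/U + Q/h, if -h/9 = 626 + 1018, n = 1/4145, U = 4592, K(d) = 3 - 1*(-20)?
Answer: -152383817039/21051446073840 ≈ -0.0072386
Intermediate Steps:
K(d) = 23 (K(d) = 3 + 20 = 23)
Q = 32024/299 (Q = 2388/23 + 980/299 = 32024/299 ≈ 107.10)
n = 1/4145 ≈ 0.00024125
h = -14796 (h = -9*(626 + 1018) = -9*1644 = -14796)
n/U + Q/h = (1/4145)/4592 + (32024/299)/(-14796) = (1/4145)*(1/4592) + (32024/299)*(-1/14796) = 1/19033840 - 8006/1106001 = -152383817039/21051446073840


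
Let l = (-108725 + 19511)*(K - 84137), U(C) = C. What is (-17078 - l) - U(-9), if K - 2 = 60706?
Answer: -2090211875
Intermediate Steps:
K = 60708 (K = 2 + 60706 = 60708)
l = 2090194806 (l = (-108725 + 19511)*(60708 - 84137) = -89214*(-23429) = 2090194806)
(-17078 - l) - U(-9) = (-17078 - 1*2090194806) - 1*(-9) = (-17078 - 2090194806) + 9 = -2090211884 + 9 = -2090211875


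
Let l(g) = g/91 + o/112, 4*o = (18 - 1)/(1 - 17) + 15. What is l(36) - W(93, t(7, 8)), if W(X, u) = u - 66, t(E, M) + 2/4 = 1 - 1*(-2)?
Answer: 5956947/93184 ≈ 63.927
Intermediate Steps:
t(E, M) = 5/2 (t(E, M) = -1/2 + (1 - 1*(-2)) = -1/2 + (1 + 2) = -1/2 + 3 = 5/2)
W(X, u) = -66 + u
o = 223/64 (o = ((18 - 1)/(1 - 17) + 15)/4 = (17/(-16) + 15)/4 = (17*(-1/16) + 15)/4 = (-17/16 + 15)/4 = (1/4)*(223/16) = 223/64 ≈ 3.4844)
l(g) = 223/7168 + g/91 (l(g) = g/91 + (223/64)/112 = g*(1/91) + (223/64)*(1/112) = g/91 + 223/7168 = 223/7168 + g/91)
l(36) - W(93, t(7, 8)) = (223/7168 + (1/91)*36) - (-66 + 5/2) = (223/7168 + 36/91) - 1*(-127/2) = 39763/93184 + 127/2 = 5956947/93184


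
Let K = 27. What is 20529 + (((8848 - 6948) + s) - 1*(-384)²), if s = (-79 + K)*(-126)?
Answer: -118475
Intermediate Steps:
s = 6552 (s = (-79 + 27)*(-126) = -52*(-126) = 6552)
20529 + (((8848 - 6948) + s) - 1*(-384)²) = 20529 + (((8848 - 6948) + 6552) - 1*(-384)²) = 20529 + ((1900 + 6552) - 1*147456) = 20529 + (8452 - 147456) = 20529 - 139004 = -118475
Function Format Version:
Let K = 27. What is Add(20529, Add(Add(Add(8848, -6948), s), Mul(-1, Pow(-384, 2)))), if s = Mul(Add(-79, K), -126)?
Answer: -118475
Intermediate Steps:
s = 6552 (s = Mul(Add(-79, 27), -126) = Mul(-52, -126) = 6552)
Add(20529, Add(Add(Add(8848, -6948), s), Mul(-1, Pow(-384, 2)))) = Add(20529, Add(Add(Add(8848, -6948), 6552), Mul(-1, Pow(-384, 2)))) = Add(20529, Add(Add(1900, 6552), Mul(-1, 147456))) = Add(20529, Add(8452, -147456)) = Add(20529, -139004) = -118475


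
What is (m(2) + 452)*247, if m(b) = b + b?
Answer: 112632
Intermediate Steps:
m(b) = 2*b
(m(2) + 452)*247 = (2*2 + 452)*247 = (4 + 452)*247 = 456*247 = 112632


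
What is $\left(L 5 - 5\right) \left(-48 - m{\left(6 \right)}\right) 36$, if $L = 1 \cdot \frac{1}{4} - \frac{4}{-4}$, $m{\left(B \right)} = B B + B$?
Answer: $-4050$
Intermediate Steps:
$m{\left(B \right)} = B + B^{2}$ ($m{\left(B \right)} = B^{2} + B = B + B^{2}$)
$L = \frac{5}{4}$ ($L = 1 \cdot \frac{1}{4} - -1 = \frac{1}{4} + 1 = \frac{5}{4} \approx 1.25$)
$\left(L 5 - 5\right) \left(-48 - m{\left(6 \right)}\right) 36 = \left(\frac{5}{4} \cdot 5 - 5\right) \left(-48 - 6 \left(1 + 6\right)\right) 36 = \left(\frac{25}{4} - 5\right) \left(-48 - 6 \cdot 7\right) 36 = \frac{5 \left(-48 - 42\right)}{4} \cdot 36 = \frac{5}{4} \left(-90\right) 36 = \left(- \frac{225}{2}\right) 36 = -4050$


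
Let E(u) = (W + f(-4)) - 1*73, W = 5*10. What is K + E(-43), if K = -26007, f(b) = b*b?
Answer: -26014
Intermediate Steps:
f(b) = b²
W = 50
E(u) = -7 (E(u) = (50 + (-4)²) - 1*73 = (50 + 16) - 73 = 66 - 73 = -7)
K + E(-43) = -26007 - 7 = -26014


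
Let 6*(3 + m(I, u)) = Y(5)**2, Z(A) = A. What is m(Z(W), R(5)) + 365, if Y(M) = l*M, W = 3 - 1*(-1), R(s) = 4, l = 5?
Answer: 2797/6 ≈ 466.17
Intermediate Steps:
W = 4 (W = 3 + 1 = 4)
Y(M) = 5*M
m(I, u) = 607/6 (m(I, u) = -3 + (5*5)**2/6 = -3 + (1/6)*25**2 = -3 + (1/6)*625 = -3 + 625/6 = 607/6)
m(Z(W), R(5)) + 365 = 607/6 + 365 = 2797/6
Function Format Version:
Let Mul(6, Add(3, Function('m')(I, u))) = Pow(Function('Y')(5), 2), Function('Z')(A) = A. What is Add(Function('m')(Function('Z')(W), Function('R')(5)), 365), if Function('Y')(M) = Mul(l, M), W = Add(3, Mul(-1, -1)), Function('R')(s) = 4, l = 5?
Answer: Rational(2797, 6) ≈ 466.17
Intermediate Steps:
W = 4 (W = Add(3, 1) = 4)
Function('Y')(M) = Mul(5, M)
Function('m')(I, u) = Rational(607, 6) (Function('m')(I, u) = Add(-3, Mul(Rational(1, 6), Pow(Mul(5, 5), 2))) = Add(-3, Mul(Rational(1, 6), Pow(25, 2))) = Add(-3, Mul(Rational(1, 6), 625)) = Add(-3, Rational(625, 6)) = Rational(607, 6))
Add(Function('m')(Function('Z')(W), Function('R')(5)), 365) = Add(Rational(607, 6), 365) = Rational(2797, 6)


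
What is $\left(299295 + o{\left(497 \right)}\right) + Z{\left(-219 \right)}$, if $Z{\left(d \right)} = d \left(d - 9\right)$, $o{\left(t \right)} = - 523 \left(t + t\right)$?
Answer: $-170635$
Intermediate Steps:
$o{\left(t \right)} = - 1046 t$ ($o{\left(t \right)} = - 523 \cdot 2 t = - 1046 t$)
$Z{\left(d \right)} = d \left(-9 + d\right)$
$\left(299295 + o{\left(497 \right)}\right) + Z{\left(-219 \right)} = \left(299295 - 519862\right) - 219 \left(-9 - 219\right) = \left(299295 - 519862\right) - -49932 = -220567 + 49932 = -170635$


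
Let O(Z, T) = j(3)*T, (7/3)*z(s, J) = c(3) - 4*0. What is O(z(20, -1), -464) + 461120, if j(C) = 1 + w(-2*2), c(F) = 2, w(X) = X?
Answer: 462512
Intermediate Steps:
j(C) = -3 (j(C) = 1 - 2*2 = 1 - 4 = -3)
z(s, J) = 6/7 (z(s, J) = 3*(2 - 4*0)/7 = 3*(2 + 0)/7 = (3/7)*2 = 6/7)
O(Z, T) = -3*T
O(z(20, -1), -464) + 461120 = -3*(-464) + 461120 = 1392 + 461120 = 462512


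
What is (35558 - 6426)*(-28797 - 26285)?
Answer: -1604648824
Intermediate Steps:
(35558 - 6426)*(-28797 - 26285) = 29132*(-55082) = -1604648824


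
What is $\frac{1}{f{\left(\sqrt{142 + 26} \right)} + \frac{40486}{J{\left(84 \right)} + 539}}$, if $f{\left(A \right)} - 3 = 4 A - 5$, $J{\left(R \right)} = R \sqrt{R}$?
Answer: $\frac{7 \left(77 + 24 \sqrt{21}\right)}{2 \left(20243 + 7 \left(-1 + 4 \sqrt{42}\right) \left(77 + 24 \sqrt{21}\right)\right)} \approx 0.01238$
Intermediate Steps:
$J{\left(R \right)} = R^{\frac{3}{2}}$
$f{\left(A \right)} = -2 + 4 A$ ($f{\left(A \right)} = 3 + \left(4 A - 5\right) = 3 + \left(-5 + 4 A\right) = -2 + 4 A$)
$\frac{1}{f{\left(\sqrt{142 + 26} \right)} + \frac{40486}{J{\left(84 \right)} + 539}} = \frac{1}{\left(-2 + 4 \sqrt{142 + 26}\right) + \frac{40486}{84^{\frac{3}{2}} + 539}} = \frac{1}{\left(-2 + 4 \sqrt{168}\right) + \frac{40486}{168 \sqrt{21} + 539}} = \frac{1}{\left(-2 + 4 \cdot 2 \sqrt{42}\right) + \frac{40486}{539 + 168 \sqrt{21}}} = \frac{1}{\left(-2 + 8 \sqrt{42}\right) + \frac{40486}{539 + 168 \sqrt{21}}} = \frac{1}{-2 + 8 \sqrt{42} + \frac{40486}{539 + 168 \sqrt{21}}}$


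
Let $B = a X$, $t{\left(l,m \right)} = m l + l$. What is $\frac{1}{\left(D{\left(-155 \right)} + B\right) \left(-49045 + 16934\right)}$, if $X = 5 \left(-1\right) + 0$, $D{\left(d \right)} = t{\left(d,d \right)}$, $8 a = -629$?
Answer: $- \frac{8}{6232905655} \approx -1.2835 \cdot 10^{-9}$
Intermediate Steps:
$t{\left(l,m \right)} = l + l m$ ($t{\left(l,m \right)} = l m + l = l + l m$)
$a = - \frac{629}{8}$ ($a = \frac{1}{8} \left(-629\right) = - \frac{629}{8} \approx -78.625$)
$D{\left(d \right)} = d \left(1 + d\right)$
$X = -5$ ($X = -5 + 0 = -5$)
$B = \frac{3145}{8}$ ($B = \left(- \frac{629}{8}\right) \left(-5\right) = \frac{3145}{8} \approx 393.13$)
$\frac{1}{\left(D{\left(-155 \right)} + B\right) \left(-49045 + 16934\right)} = \frac{1}{\left(- 155 \left(1 - 155\right) + \frac{3145}{8}\right) \left(-49045 + 16934\right)} = \frac{1}{\left(\left(-155\right) \left(-154\right) + \frac{3145}{8}\right) \left(-32111\right)} = \frac{1}{\left(23870 + \frac{3145}{8}\right) \left(-32111\right)} = \frac{1}{\frac{194105}{8} \left(-32111\right)} = \frac{1}{- \frac{6232905655}{8}} = - \frac{8}{6232905655}$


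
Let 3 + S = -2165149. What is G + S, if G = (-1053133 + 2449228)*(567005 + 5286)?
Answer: 798970438493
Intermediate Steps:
S = -2165152 (S = -3 - 2165149 = -2165152)
G = 798972603645 (G = 1396095*572291 = 798972603645)
G + S = 798972603645 - 2165152 = 798970438493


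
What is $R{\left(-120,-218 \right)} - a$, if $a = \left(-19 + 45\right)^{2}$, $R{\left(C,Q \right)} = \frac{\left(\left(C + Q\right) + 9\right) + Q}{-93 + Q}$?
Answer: $- \frac{209689}{311} \approx -674.24$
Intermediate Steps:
$R{\left(C,Q \right)} = \frac{9 + C + 2 Q}{-93 + Q}$ ($R{\left(C,Q \right)} = \frac{\left(9 + C + Q\right) + Q}{-93 + Q} = \frac{9 + C + 2 Q}{-93 + Q}$)
$a = 676$ ($a = 26^{2} = 676$)
$R{\left(-120,-218 \right)} - a = \frac{9 - 120 + 2 \left(-218\right)}{-93 - 218} - 676 = \frac{9 - 120 - 436}{-311} - 676 = \left(- \frac{1}{311}\right) \left(-547\right) - 676 = \frac{547}{311} - 676 = - \frac{209689}{311}$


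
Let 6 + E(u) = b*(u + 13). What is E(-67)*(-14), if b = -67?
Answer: -50568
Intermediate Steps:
E(u) = -877 - 67*u (E(u) = -6 - 67*(u + 13) = -6 - 67*(13 + u) = -6 + (-871 - 67*u) = -877 - 67*u)
E(-67)*(-14) = (-877 - 67*(-67))*(-14) = (-877 + 4489)*(-14) = 3612*(-14) = -50568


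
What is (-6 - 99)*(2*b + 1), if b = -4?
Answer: 735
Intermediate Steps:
(-6 - 99)*(2*b + 1) = (-6 - 99)*(2*(-4) + 1) = -105*(-8 + 1) = -105*(-7) = 735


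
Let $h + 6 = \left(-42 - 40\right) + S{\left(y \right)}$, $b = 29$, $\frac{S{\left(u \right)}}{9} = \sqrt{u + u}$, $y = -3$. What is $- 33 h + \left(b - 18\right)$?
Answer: $2915 - 297 i \sqrt{6} \approx 2915.0 - 727.5 i$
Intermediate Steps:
$S{\left(u \right)} = 9 \sqrt{2} \sqrt{u}$ ($S{\left(u \right)} = 9 \sqrt{u + u} = 9 \sqrt{2 u} = 9 \sqrt{2} \sqrt{u}$)
$h = -88 + 9 i \sqrt{6}$ ($h = -6 + \left(\left(-42 - 40\right) + 9 \sqrt{2} \sqrt{-3}\right) = -6 - \left(82 - 9 \sqrt{2} i \sqrt{3}\right) = -6 - \left(82 - 9 i \sqrt{6}\right) = -88 + 9 i \sqrt{6} \approx -88.0 + 22.045 i$)
$- 33 h + \left(b - 18\right) = - 33 \left(-88 + 9 i \sqrt{6}\right) + \left(29 - 18\right) = \left(2904 - 297 i \sqrt{6}\right) + 11 = 2915 - 297 i \sqrt{6}$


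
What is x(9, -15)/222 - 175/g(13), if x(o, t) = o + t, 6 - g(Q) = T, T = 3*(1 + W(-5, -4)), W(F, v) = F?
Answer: -6493/666 ≈ -9.7493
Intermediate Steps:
T = -12 (T = 3*(1 - 5) = 3*(-4) = -12)
g(Q) = 18 (g(Q) = 6 - 1*(-12) = 6 + 12 = 18)
x(9, -15)/222 - 175/g(13) = (9 - 15)/222 - 175/18 = -6*1/222 - 175*1/18 = -1/37 - 175/18 = -6493/666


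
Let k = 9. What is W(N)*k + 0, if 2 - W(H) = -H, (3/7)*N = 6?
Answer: 144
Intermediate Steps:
N = 14 (N = (7/3)*6 = 14)
W(H) = 2 + H (W(H) = 2 - (-1)*H = 2 + H)
W(N)*k + 0 = (2 + 14)*9 + 0 = 16*9 + 0 = 144 + 0 = 144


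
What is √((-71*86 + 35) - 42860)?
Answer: I*√48931 ≈ 221.2*I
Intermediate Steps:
√((-71*86 + 35) - 42860) = √((-6106 + 35) - 42860) = √(-6071 - 42860) = √(-48931) = I*√48931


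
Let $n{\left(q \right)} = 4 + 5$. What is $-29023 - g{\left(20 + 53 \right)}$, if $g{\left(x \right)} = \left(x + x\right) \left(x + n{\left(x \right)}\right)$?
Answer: $-40995$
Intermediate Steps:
$n{\left(q \right)} = 9$
$g{\left(x \right)} = 2 x \left(9 + x\right)$ ($g{\left(x \right)} = \left(x + x\right) \left(x + 9\right) = 2 x \left(9 + x\right)$)
$-29023 - g{\left(20 + 53 \right)} = -29023 - 2 \left(20 + 53\right) \left(9 + \left(20 + 53\right)\right) = -29023 - 2 \cdot 73 \left(9 + 73\right) = -29023 - 2 \cdot 73 \cdot 82 = -29023 - 11972 = -40995$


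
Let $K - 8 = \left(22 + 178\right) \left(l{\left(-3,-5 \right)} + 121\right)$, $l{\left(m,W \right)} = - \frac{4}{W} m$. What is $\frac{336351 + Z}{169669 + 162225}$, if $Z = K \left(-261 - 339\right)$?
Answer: $- \frac{13900449}{331894} \approx -41.882$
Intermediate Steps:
$l{\left(m,W \right)} = - \frac{4 m}{W}$
$K = 23728$ ($K = 8 + \left(22 + 178\right) \left(\left(-4\right) \left(-3\right) \frac{1}{-5} + 121\right) = 8 + 200 \left(\left(-4\right) \left(-3\right) \left(- \frac{1}{5}\right) + 121\right) = 8 + 200 \left(- \frac{12}{5} + 121\right) = 8 + 200 \cdot \frac{593}{5} = 8 + 23720 = 23728$)
$Z = -14236800$ ($Z = 23728 \left(-261 - 339\right) = 23728 \left(-600\right) = -14236800$)
$\frac{336351 + Z}{169669 + 162225} = \frac{336351 - 14236800}{169669 + 162225} = - \frac{13900449}{331894}$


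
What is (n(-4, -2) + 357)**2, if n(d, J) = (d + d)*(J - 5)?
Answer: 170569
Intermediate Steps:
n(d, J) = 2*d*(-5 + J) (n(d, J) = (2*d)*(-5 + J) = 2*d*(-5 + J))
(n(-4, -2) + 357)**2 = (2*(-4)*(-5 - 2) + 357)**2 = (2*(-4)*(-7) + 357)**2 = (56 + 357)**2 = 413**2 = 170569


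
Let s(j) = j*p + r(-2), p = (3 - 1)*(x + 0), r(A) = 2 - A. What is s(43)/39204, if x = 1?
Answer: 5/2178 ≈ 0.0022957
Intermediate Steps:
p = 2 (p = (3 - 1)*(1 + 0) = 2*1 = 2)
s(j) = 4 + 2*j (s(j) = j*2 + (2 - 1*(-2)) = 2*j + (2 + 2) = 2*j + 4 = 4 + 2*j)
s(43)/39204 = (4 + 2*43)/39204 = (4 + 86)*(1/39204) = 90*(1/39204) = 5/2178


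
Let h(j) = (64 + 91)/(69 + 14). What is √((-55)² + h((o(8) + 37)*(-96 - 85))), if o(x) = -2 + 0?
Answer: √20852090/83 ≈ 55.017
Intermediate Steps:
o(x) = -2
h(j) = 155/83
√((-55)² + h((o(8) + 37)*(-96 - 85))) = √((-55)² + 155/83) = √(3025 + 155/83) = √(251230/83) = √20852090/83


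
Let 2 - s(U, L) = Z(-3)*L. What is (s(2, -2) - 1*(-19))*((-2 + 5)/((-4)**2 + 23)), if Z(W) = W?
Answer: 15/13 ≈ 1.1538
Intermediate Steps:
s(U, L) = 2 + 3*L (s(U, L) = 2 - (-3)*L = 2 + 3*L)
(s(2, -2) - 1*(-19))*((-2 + 5)/((-4)**2 + 23)) = ((2 + 3*(-2)) - 1*(-19))*((-2 + 5)/((-4)**2 + 23)) = ((2 - 6) + 19)*(3/(16 + 23)) = (-4 + 19)*(3/39) = 15*(3*(1/39)) = 15*(1/13) = 15/13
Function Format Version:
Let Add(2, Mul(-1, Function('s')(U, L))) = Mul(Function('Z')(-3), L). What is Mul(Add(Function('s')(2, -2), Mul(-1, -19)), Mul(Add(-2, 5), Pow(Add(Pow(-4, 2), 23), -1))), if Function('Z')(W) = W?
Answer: Rational(15, 13) ≈ 1.1538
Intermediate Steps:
Function('s')(U, L) = Add(2, Mul(3, L)) (Function('s')(U, L) = Add(2, Mul(-1, Mul(-3, L))) = Add(2, Mul(3, L)))
Mul(Add(Function('s')(2, -2), Mul(-1, -19)), Mul(Add(-2, 5), Pow(Add(Pow(-4, 2), 23), -1))) = Mul(Add(Add(2, Mul(3, -2)), Mul(-1, -19)), Mul(Add(-2, 5), Pow(Add(Pow(-4, 2), 23), -1))) = Mul(Add(Add(2, -6), 19), Mul(3, Pow(Add(16, 23), -1))) = Mul(Add(-4, 19), Mul(3, Pow(39, -1))) = Mul(15, Mul(3, Rational(1, 39))) = Mul(15, Rational(1, 13)) = Rational(15, 13)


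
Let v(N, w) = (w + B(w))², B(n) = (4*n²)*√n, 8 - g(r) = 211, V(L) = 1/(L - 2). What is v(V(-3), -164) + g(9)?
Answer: -1898187970491 - 70575104*I*√41 ≈ -1.8982e+12 - 4.519e+8*I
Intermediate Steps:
V(L) = 1/(-2 + L)
g(r) = -203 (g(r) = 8 - 1*211 = 8 - 211 = -203)
B(n) = 4*n^(5/2)
v(N, w) = (w + 4*w^(5/2))²
v(V(-3), -164) + g(9) = (-164 + 4*(-164)^(5/2))² - 203 = (-164 + 4*(53792*I*√41))² - 203 = (-164 + 215168*I*√41)² - 203 = -203 + (-164 + 215168*I*√41)²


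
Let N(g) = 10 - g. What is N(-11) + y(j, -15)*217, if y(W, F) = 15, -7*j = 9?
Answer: 3276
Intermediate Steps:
j = -9/7 (j = -⅐*9 = -9/7 ≈ -1.2857)
N(-11) + y(j, -15)*217 = (10 - 1*(-11)) + 15*217 = (10 + 11) + 3255 = 21 + 3255 = 3276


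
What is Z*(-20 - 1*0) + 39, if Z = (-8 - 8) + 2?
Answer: 319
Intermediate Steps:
Z = -14 (Z = -16 + 2 = -14)
Z*(-20 - 1*0) + 39 = -14*(-20 - 1*0) + 39 = -14*(-20 + 0) + 39 = -14*(-20) + 39 = 280 + 39 = 319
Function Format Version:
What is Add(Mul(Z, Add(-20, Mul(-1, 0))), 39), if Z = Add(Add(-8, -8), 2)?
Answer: 319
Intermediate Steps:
Z = -14 (Z = Add(-16, 2) = -14)
Add(Mul(Z, Add(-20, Mul(-1, 0))), 39) = Add(Mul(-14, Add(-20, Mul(-1, 0))), 39) = Add(Mul(-14, Add(-20, 0)), 39) = Add(Mul(-14, -20), 39) = Add(280, 39) = 319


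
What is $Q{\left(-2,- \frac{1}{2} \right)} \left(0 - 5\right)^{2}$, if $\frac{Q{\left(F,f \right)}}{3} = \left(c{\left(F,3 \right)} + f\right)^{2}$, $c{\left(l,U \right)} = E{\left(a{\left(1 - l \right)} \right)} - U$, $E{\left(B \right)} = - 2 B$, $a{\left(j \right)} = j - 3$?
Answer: $\frac{3675}{4} \approx 918.75$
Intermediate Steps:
$a{\left(j \right)} = -3 + j$
$c{\left(l,U \right)} = 4 - U + 2 l$ ($c{\left(l,U \right)} = - 2 \left(-3 - \left(-1 + l\right)\right) - U = - 2 \left(-2 - l\right) - U = \left(4 + 2 l\right) - U = 4 - U + 2 l$)
$Q{\left(F,f \right)} = 3 \left(1 + f + 2 F\right)^{2}$ ($Q{\left(F,f \right)} = 3 \left(\left(4 - 3 + 2 F\right) + f\right)^{2} = 3 \left(\left(1 + 2 F\right) + f\right)^{2} = 3 \left(1 + f + 2 F\right)^{2}$)
$Q{\left(-2,- \frac{1}{2} \right)} \left(0 - 5\right)^{2} = 3 \left(1 - \frac{1}{2} + 2 \left(-2\right)\right)^{2} \left(0 - 5\right)^{2} = 3 \left(1 - \frac{1}{2} - 4\right)^{2} \left(-5\right)^{2} = 3 \left(1 - \frac{1}{2} - 4\right)^{2} \cdot 25 = 3 \left(- \frac{7}{2}\right)^{2} \cdot 25 = 3 \cdot \frac{49}{4} \cdot 25 = \frac{147}{4} \cdot 25 = \frac{3675}{4}$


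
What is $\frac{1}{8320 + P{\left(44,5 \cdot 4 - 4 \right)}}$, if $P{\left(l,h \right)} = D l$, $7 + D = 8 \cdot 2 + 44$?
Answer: $\frac{1}{10652} \approx 9.3879 \cdot 10^{-5}$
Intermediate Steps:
$D = 53$ ($D = -7 + \left(8 \cdot 2 + 44\right) = -7 + \left(16 + 44\right) = -7 + 60 = 53$)
$P{\left(l,h \right)} = 53 l$
$\frac{1}{8320 + P{\left(44,5 \cdot 4 - 4 \right)}} = \frac{1}{8320 + 53 \cdot 44} = \frac{1}{8320 + 2332} = \frac{1}{10652}$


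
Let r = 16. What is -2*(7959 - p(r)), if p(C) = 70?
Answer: -15778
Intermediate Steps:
-2*(7959 - p(r)) = -2*(7959 - 1*70) = -2*(7959 - 70) = -2*7889 = -15778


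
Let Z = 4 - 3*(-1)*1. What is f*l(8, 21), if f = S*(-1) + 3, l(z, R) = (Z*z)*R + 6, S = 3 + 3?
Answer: -3546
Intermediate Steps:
S = 6
Z = 7 (Z = 4 + 3*1 = 4 + 3 = 7)
l(z, R) = 6 + 7*R*z (l(z, R) = (7*z)*R + 6 = 7*R*z + 6 = 6 + 7*R*z)
f = -3 (f = 6*(-1) + 3 = -6 + 3 = -3)
f*l(8, 21) = -3*(6 + 7*21*8) = -3*(6 + 1176) = -3*1182 = -3546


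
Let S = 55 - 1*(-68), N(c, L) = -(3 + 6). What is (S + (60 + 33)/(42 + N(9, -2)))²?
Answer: 1915456/121 ≈ 15830.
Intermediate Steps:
N(c, L) = -9 (N(c, L) = -1*9 = -9)
S = 123 (S = 55 + 68 = 123)
(S + (60 + 33)/(42 + N(9, -2)))² = (123 + (60 + 33)/(42 - 9))² = (123 + 93/33)² = (123 + 93*(1/33))² = (123 + 31/11)² = (1384/11)² = 1915456/121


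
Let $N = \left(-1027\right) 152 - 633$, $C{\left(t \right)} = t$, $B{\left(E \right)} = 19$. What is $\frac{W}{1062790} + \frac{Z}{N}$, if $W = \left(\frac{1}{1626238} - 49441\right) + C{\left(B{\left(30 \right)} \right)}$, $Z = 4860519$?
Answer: $- \frac{1682654552321388995}{54179262615368548} \approx -31.057$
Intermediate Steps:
$W = - \frac{80371934435}{1626238}$ ($W = \left(\frac{1}{1626238} - 49441\right) + 19 = - \frac{80402832957}{1626238} + 19 = - \frac{80371934435}{1626238} \approx -49422.0$)
$N = -156737$ ($N = -156104 - 633 = -156737$)
$\frac{W}{1062790} + \frac{Z}{N} = - \frac{80371934435}{1626238 \cdot 1062790} + \frac{4860519}{-156737} = \left(- \frac{80371934435}{1626238}\right) \frac{1}{1062790} + 4860519 \left(- \frac{1}{156737}\right) = - \frac{16074386887}{345669896804} - \frac{4860519}{156737} = - \frac{1682654552321388995}{54179262615368548}$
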